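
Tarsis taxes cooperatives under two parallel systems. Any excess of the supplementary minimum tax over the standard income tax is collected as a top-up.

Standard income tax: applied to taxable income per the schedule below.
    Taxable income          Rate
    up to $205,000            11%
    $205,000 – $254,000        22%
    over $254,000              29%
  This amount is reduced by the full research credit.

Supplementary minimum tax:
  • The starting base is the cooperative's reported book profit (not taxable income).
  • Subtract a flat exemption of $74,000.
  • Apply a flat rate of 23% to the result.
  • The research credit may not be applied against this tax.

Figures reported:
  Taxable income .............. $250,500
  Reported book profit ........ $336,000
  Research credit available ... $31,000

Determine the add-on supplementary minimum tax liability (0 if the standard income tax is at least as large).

Standard income tax:
  $205,000 × 11% = $22,550
  $45,500 × 22% = $10,010
  → $32,560
  Less research credit $31,000 → $1,560

Supplementary minimum tax:
  Base (reported book profit): $336,000
  Less exemption $74,000 → base $262,000
  $262,000 × 23% = $60,260

Excess of supplementary minimum tax over standard income tax: $60,260 − $1,560 = $58,700.

$58,700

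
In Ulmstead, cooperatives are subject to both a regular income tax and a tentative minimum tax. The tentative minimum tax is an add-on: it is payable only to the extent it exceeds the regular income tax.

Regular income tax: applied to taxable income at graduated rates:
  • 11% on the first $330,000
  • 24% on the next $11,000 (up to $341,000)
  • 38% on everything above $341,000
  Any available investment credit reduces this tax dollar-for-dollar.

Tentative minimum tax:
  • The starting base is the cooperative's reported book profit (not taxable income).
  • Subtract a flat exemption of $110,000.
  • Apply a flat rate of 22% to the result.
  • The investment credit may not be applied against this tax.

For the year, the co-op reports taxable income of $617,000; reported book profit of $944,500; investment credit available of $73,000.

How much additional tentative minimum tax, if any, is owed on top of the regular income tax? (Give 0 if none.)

$112,770

Regular income tax:
  $330,000 × 11% = $36,300
  $11,000 × 24% = $2,640
  $276,000 × 38% = $104,880
  → $143,820
  Less investment credit $73,000 → $70,820

Tentative minimum tax:
  Base (reported book profit): $944,500
  Less exemption $110,000 → base $834,500
  $834,500 × 22% = $183,590

Excess of tentative minimum tax over regular income tax: $183,590 − $70,820 = $112,770.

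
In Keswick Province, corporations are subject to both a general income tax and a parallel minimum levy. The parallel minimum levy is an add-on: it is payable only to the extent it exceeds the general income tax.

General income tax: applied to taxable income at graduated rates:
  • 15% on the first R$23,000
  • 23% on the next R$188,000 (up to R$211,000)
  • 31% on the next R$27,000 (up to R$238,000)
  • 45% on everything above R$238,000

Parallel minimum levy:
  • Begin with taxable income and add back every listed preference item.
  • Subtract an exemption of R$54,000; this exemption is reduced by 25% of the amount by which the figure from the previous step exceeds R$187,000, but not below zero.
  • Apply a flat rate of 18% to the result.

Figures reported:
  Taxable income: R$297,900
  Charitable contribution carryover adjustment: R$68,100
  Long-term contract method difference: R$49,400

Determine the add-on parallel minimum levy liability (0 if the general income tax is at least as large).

General income tax:
  R$23,000 × 15% = R$3,450
  R$188,000 × 23% = R$43,240
  R$27,000 × 31% = R$8,370
  R$59,900 × 45% = R$26,955
  → R$82,015

Parallel minimum levy:
  Adjusted income: R$297,900 + R$68,100 + R$49,400 = R$415,400
  Exemption: 25% × (R$415,400 − R$187,000) = R$57,100 ≥ R$54,000, so the exemption is fully phased out
  Base: R$415,400 − R$0 = R$415,400
  R$415,400 × 18% = R$74,772

R$74,772 ≤ R$82,015, so no add-on is due.

R$0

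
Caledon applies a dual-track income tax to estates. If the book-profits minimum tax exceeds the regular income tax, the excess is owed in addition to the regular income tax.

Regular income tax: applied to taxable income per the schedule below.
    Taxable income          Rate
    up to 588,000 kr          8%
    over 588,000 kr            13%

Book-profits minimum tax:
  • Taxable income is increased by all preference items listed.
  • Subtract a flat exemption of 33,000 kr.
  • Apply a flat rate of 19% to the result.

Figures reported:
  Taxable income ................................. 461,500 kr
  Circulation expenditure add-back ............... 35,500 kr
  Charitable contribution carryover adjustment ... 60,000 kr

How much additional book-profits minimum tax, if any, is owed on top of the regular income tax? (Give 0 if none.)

Book-profits minimum tax:
  Adjusted income: 461,500 kr + 35,500 kr + 60,000 kr = 557,000 kr
  Less exemption 33,000 kr → base 524,000 kr
  524,000 kr × 19% = 99,560 kr

Regular income tax:
  461,500 kr × 8% = 36,920 kr

Excess of book-profits minimum tax over regular income tax: 99,560 kr − 36,920 kr = 62,640 kr.

62,640 kr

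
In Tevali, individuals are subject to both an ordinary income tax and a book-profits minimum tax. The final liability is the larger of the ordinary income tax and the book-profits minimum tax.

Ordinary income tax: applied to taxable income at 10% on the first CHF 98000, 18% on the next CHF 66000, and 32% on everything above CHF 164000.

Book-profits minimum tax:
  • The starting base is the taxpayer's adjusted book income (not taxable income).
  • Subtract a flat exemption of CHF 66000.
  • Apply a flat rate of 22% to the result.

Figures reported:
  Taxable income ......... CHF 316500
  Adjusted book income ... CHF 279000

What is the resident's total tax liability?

CHF 70480

Ordinary income tax:
  CHF 98000 × 10% = CHF 9800
  CHF 66000 × 18% = CHF 11880
  CHF 152500 × 32% = CHF 48800
  → CHF 70480

Book-profits minimum tax:
  Base (adjusted book income): CHF 279000
  Less exemption CHF 66000 → base CHF 213000
  CHF 213000 × 22% = CHF 46860

CHF 70480 > CHF 46860, so the ordinary income tax governs.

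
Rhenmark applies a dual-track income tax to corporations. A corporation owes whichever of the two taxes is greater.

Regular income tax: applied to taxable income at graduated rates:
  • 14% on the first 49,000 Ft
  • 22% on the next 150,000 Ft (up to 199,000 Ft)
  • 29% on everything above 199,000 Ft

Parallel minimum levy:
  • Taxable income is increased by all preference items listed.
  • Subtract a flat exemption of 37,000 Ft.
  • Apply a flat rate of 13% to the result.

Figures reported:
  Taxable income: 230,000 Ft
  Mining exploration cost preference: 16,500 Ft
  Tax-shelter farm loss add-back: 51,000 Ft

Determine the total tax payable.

48,850 Ft

Parallel minimum levy:
  Adjusted income: 230,000 Ft + 16,500 Ft + 51,000 Ft = 297,500 Ft
  Less exemption 37,000 Ft → base 260,500 Ft
  260,500 Ft × 13% = 33,865 Ft

Regular income tax:
  49,000 Ft × 14% = 6,860 Ft
  150,000 Ft × 22% = 33,000 Ft
  31,000 Ft × 29% = 8,990 Ft
  → 48,850 Ft

48,850 Ft > 33,865 Ft, so the regular income tax governs.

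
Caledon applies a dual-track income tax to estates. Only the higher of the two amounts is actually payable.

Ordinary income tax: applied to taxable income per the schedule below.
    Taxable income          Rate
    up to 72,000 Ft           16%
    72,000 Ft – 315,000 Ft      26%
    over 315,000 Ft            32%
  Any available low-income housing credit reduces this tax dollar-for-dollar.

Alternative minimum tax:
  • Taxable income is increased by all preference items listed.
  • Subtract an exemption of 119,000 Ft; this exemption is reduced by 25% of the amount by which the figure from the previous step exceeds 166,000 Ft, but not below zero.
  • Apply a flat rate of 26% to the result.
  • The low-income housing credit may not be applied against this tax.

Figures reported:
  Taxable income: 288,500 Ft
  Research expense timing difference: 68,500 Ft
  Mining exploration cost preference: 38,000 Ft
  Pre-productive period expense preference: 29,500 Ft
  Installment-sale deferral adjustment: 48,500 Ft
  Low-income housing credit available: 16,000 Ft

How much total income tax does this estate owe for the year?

Alternative minimum tax:
  Adjusted income: 288,500 Ft + 68,500 Ft + 38,000 Ft + 29,500 Ft + 48,500 Ft = 473,000 Ft
  Exemption: 119,000 Ft − 25% × (473,000 Ft − 166,000 Ft) = 119,000 Ft − 76,750 Ft = 42,250 Ft
  Base: 473,000 Ft − 42,250 Ft = 430,750 Ft
  430,750 Ft × 26% = 111,995 Ft

Ordinary income tax:
  72,000 Ft × 16% = 11,520 Ft
  216,500 Ft × 26% = 56,290 Ft
  → 67,810 Ft
  Less low-income housing credit 16,000 Ft → 51,810 Ft

111,995 Ft > 51,810 Ft, so the alternative minimum tax is the binding amount.

111,995 Ft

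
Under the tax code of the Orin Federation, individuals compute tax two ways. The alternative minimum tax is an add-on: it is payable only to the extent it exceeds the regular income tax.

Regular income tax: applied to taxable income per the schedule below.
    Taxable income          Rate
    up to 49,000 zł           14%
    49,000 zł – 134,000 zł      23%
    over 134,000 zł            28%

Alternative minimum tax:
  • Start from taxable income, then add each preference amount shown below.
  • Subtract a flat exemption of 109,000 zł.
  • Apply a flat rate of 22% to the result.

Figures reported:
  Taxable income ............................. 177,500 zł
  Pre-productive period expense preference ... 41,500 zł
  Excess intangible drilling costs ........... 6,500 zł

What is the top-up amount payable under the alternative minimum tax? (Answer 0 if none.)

Alternative minimum tax:
  Adjusted income: 177,500 zł + 41,500 zł + 6,500 zł = 225,500 zł
  Less exemption 109,000 zł → base 116,500 zł
  116,500 zł × 22% = 25,630 zł

Regular income tax:
  49,000 zł × 14% = 6,860 zł
  85,000 zł × 23% = 19,550 zł
  43,500 zł × 28% = 12,180 zł
  → 38,590 zł

25,630 zł ≤ 38,590 zł, so no add-on is due.

0 zł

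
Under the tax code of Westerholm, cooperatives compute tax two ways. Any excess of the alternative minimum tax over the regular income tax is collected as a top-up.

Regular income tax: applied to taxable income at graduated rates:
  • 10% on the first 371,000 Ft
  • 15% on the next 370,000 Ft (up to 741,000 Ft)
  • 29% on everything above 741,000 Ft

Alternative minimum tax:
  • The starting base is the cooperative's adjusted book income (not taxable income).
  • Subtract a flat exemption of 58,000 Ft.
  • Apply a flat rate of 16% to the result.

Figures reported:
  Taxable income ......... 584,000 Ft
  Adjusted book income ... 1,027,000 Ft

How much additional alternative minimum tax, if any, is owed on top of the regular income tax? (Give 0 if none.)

85,990 Ft

Regular income tax:
  371,000 Ft × 10% = 37,100 Ft
  213,000 Ft × 15% = 31,950 Ft
  → 69,050 Ft

Alternative minimum tax:
  Base (adjusted book income): 1,027,000 Ft
  Less exemption 58,000 Ft → base 969,000 Ft
  969,000 Ft × 16% = 155,040 Ft

Excess of alternative minimum tax over regular income tax: 155,040 Ft − 69,050 Ft = 85,990 Ft.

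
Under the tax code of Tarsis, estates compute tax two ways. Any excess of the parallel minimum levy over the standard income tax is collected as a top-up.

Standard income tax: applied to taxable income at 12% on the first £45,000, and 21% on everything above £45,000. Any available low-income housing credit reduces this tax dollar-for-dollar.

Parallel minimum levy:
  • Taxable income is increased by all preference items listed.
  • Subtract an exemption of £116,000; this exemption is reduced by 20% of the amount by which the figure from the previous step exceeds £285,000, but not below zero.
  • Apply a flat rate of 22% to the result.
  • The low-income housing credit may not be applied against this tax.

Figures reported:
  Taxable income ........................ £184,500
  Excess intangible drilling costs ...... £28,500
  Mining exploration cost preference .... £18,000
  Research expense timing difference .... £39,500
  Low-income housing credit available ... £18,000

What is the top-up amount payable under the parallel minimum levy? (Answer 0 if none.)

Standard income tax:
  £45,000 × 12% = £5,400
  £139,500 × 21% = £29,295
  → £34,695
  Less low-income housing credit £18,000 → £16,695

Parallel minimum levy:
  Adjusted income: £184,500 + £28,500 + £18,000 + £39,500 = £270,500
  Exemption: £270,500 ≤ £285,000, so full £116,000 applies
  Base: £270,500 − £116,000 = £154,500
  £154,500 × 22% = £33,990

Excess of parallel minimum levy over standard income tax: £33,990 − £16,695 = £17,295.

£17,295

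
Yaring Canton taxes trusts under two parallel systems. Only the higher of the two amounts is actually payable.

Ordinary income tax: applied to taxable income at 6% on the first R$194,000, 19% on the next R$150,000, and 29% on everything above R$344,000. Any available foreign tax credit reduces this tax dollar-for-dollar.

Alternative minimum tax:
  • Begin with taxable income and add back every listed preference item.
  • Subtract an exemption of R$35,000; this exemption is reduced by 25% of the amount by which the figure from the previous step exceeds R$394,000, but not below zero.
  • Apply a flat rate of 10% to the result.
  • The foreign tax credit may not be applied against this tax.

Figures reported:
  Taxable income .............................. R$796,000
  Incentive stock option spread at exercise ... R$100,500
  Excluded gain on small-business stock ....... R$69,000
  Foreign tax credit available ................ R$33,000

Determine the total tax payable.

Alternative minimum tax:
  Adjusted income: R$796,000 + R$100,500 + R$69,000 = R$965,500
  Exemption: 25% × (R$965,500 − R$394,000) = R$142,875 ≥ R$35,000, so the exemption is fully phased out
  Base: R$965,500 − R$0 = R$965,500
  R$965,500 × 10% = R$96,550

Ordinary income tax:
  R$194,000 × 6% = R$11,640
  R$150,000 × 19% = R$28,500
  R$452,000 × 29% = R$131,080
  → R$171,220
  Less foreign tax credit R$33,000 → R$138,220

R$138,220 > R$96,550, so the ordinary income tax governs.

R$138,220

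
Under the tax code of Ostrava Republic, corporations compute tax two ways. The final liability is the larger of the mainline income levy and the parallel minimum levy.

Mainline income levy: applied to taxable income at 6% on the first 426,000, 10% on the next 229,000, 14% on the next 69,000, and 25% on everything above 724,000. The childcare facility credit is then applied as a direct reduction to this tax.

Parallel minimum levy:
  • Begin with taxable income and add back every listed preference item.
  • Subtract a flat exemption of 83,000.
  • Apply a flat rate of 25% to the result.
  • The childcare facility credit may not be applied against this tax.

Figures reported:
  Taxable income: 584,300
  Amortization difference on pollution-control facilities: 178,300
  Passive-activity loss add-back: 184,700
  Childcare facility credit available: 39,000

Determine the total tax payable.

216,075

Parallel minimum levy:
  Adjusted income: 584,300 + 178,300 + 184,700 = 947,300
  Less exemption 83,000 → base 864,300
  864,300 × 25% = 216,075

Mainline income levy:
  426,000 × 6% = 25,560
  158,300 × 10% = 15,830
  → 41,390
  Less childcare facility credit 39,000 → 2,390

216,075 > 2,390, so the parallel minimum levy is the binding amount.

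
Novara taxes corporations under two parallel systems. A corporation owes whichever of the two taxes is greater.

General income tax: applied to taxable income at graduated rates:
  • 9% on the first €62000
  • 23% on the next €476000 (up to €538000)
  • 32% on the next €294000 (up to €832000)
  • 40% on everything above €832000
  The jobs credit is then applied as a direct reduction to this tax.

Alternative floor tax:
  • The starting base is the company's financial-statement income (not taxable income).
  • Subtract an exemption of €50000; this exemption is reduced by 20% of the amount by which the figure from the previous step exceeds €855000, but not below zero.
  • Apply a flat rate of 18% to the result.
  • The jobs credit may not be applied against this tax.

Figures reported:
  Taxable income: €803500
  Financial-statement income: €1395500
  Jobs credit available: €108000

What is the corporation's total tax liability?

€251190

Alternative floor tax:
  Base (financial-statement income): €1395500
  Exemption: 20% × (€1395500 − €855000) = €108100 ≥ €50000, so the exemption is fully phased out
  Base: €1395500 − €0 = €1395500
  €1395500 × 18% = €251190

General income tax:
  €62000 × 9% = €5580
  €476000 × 23% = €109480
  €265500 × 32% = €84960
  → €200020
  Less jobs credit €108000 → €92020

€251190 > €92020, so the alternative floor tax is the binding amount.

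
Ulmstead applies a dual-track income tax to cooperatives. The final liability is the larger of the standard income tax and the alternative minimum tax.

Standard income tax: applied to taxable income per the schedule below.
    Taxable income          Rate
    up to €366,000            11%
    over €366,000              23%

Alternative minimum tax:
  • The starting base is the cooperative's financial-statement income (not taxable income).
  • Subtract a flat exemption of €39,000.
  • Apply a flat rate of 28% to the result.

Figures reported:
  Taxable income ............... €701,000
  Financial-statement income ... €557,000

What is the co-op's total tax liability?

Alternative minimum tax:
  Base (financial-statement income): €557,000
  Less exemption €39,000 → base €518,000
  €518,000 × 28% = €145,040

Standard income tax:
  €366,000 × 11% = €40,260
  €335,000 × 23% = €77,050
  → €117,310

€145,040 > €117,310, so the alternative minimum tax is the binding amount.

€145,040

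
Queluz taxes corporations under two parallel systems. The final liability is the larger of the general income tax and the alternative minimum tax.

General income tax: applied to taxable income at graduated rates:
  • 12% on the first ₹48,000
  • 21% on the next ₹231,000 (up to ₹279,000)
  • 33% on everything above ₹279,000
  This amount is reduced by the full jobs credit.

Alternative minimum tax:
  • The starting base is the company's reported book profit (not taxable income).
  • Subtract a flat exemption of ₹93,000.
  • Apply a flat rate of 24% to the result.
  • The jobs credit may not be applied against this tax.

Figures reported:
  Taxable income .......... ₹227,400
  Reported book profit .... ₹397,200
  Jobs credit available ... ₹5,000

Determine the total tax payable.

₹73,008

General income tax:
  ₹48,000 × 12% = ₹5,760
  ₹179,400 × 21% = ₹37,674
  → ₹43,434
  Less jobs credit ₹5,000 → ₹38,434

Alternative minimum tax:
  Base (reported book profit): ₹397,200
  Less exemption ₹93,000 → base ₹304,200
  ₹304,200 × 24% = ₹73,008

₹73,008 > ₹38,434, so the alternative minimum tax is the binding amount.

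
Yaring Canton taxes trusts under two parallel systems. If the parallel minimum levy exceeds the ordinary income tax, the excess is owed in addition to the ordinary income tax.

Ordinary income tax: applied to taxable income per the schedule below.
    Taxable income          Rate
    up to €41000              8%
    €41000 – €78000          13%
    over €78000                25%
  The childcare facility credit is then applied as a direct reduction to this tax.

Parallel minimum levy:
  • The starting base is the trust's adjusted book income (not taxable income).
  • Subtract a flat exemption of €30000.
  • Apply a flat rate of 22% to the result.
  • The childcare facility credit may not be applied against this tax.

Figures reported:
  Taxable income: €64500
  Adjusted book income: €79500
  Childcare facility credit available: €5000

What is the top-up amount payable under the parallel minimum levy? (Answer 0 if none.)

€9555

Parallel minimum levy:
  Base (adjusted book income): €79500
  Less exemption €30000 → base €49500
  €49500 × 22% = €10890

Ordinary income tax:
  €41000 × 8% = €3280
  €23500 × 13% = €3055
  → €6335
  Less childcare facility credit €5000 → €1335

Excess of parallel minimum levy over ordinary income tax: €10890 − €1335 = €9555.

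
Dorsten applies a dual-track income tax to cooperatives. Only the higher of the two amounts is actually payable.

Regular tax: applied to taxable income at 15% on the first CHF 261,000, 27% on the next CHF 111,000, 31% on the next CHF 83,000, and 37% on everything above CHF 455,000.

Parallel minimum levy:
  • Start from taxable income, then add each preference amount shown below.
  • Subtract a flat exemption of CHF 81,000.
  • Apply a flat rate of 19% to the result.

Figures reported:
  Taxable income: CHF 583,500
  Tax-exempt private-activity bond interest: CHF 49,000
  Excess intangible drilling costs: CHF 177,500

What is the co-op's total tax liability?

CHF 142,395

Regular tax:
  CHF 261,000 × 15% = CHF 39,150
  CHF 111,000 × 27% = CHF 29,970
  CHF 83,000 × 31% = CHF 25,730
  CHF 128,500 × 37% = CHF 47,545
  → CHF 142,395

Parallel minimum levy:
  Adjusted income: CHF 583,500 + CHF 49,000 + CHF 177,500 = CHF 810,000
  Less exemption CHF 81,000 → base CHF 729,000
  CHF 729,000 × 19% = CHF 138,510

CHF 142,395 > CHF 138,510, so the regular tax governs.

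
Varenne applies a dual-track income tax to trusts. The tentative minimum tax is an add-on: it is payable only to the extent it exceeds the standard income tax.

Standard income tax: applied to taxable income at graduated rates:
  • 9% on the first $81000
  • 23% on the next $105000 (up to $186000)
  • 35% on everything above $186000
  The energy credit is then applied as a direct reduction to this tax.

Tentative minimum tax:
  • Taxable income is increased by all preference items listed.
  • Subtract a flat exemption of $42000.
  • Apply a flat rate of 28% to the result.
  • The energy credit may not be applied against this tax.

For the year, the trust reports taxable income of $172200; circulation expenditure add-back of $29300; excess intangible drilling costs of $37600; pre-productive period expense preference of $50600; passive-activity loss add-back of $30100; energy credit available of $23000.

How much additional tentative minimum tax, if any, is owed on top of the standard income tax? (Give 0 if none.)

Standard income tax:
  $81000 × 9% = $7290
  $91200 × 23% = $20976
  → $28266
  Less energy credit $23000 → $5266

Tentative minimum tax:
  Adjusted income: $172200 + $29300 + $37600 + $50600 + $30100 = $319800
  Less exemption $42000 → base $277800
  $277800 × 28% = $77784

Excess of tentative minimum tax over standard income tax: $77784 − $5266 = $72518.

$72518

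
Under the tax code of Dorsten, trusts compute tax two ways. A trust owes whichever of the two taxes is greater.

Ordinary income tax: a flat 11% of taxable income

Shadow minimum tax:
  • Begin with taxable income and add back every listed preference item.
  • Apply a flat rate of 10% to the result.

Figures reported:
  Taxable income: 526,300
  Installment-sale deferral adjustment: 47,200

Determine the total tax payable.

Ordinary income tax:
  526,300 × 11% = 57,893

Shadow minimum tax:
  Adjusted income: 526,300 + 47,200 = 573,500
  573,500 × 10% = 57,350

57,893 > 57,350, so the ordinary income tax governs.

57,893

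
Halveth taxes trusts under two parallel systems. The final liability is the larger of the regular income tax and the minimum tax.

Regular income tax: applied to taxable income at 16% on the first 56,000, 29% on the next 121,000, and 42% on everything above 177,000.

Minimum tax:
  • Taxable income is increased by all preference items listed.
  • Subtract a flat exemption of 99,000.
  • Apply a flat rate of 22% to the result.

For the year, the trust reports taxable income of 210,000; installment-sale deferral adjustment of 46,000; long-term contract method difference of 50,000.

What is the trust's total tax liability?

57,910

Minimum tax:
  Adjusted income: 210,000 + 46,000 + 50,000 = 306,000
  Less exemption 99,000 → base 207,000
  207,000 × 22% = 45,540

Regular income tax:
  56,000 × 16% = 8,960
  121,000 × 29% = 35,090
  33,000 × 42% = 13,860
  → 57,910

57,910 > 45,540, so the regular income tax governs.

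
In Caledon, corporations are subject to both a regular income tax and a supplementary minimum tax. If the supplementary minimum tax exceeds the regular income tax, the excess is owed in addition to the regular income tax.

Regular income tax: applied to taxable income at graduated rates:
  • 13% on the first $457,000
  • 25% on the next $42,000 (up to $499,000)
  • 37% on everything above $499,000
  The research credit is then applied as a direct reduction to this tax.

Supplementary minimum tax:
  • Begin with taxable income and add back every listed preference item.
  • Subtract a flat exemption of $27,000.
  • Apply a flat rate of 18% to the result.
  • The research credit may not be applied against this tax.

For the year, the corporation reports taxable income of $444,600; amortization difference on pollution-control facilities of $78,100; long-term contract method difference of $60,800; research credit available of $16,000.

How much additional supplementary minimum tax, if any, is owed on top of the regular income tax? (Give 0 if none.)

$58,372

Regular income tax:
  $444,600 × 13% = $57,798
  Less research credit $16,000 → $41,798

Supplementary minimum tax:
  Adjusted income: $444,600 + $78,100 + $60,800 = $583,500
  Less exemption $27,000 → base $556,500
  $556,500 × 18% = $100,170

Excess of supplementary minimum tax over regular income tax: $100,170 − $41,798 = $58,372.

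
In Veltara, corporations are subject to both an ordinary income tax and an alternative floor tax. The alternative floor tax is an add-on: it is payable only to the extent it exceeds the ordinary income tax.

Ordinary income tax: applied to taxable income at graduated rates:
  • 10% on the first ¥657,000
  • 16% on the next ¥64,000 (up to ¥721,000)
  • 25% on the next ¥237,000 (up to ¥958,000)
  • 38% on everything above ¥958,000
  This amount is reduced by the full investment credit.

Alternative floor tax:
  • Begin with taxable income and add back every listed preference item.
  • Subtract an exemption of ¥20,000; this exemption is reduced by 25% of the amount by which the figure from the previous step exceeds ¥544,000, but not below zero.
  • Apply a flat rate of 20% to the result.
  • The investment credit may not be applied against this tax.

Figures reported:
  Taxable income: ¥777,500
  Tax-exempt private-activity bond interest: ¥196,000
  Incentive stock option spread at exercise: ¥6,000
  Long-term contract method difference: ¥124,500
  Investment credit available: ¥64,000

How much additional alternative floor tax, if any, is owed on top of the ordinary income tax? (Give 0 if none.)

Ordinary income tax:
  ¥657,000 × 10% = ¥65,700
  ¥64,000 × 16% = ¥10,240
  ¥56,500 × 25% = ¥14,125
  → ¥90,065
  Less investment credit ¥64,000 → ¥26,065

Alternative floor tax:
  Adjusted income: ¥777,500 + ¥196,000 + ¥6,000 + ¥124,500 = ¥1,104,000
  Exemption: 25% × (¥1,104,000 − ¥544,000) = ¥140,000 ≥ ¥20,000, so the exemption is fully phased out
  Base: ¥1,104,000 − ¥0 = ¥1,104,000
  ¥1,104,000 × 20% = ¥220,800

Excess of alternative floor tax over ordinary income tax: ¥220,800 − ¥26,065 = ¥194,735.

¥194,735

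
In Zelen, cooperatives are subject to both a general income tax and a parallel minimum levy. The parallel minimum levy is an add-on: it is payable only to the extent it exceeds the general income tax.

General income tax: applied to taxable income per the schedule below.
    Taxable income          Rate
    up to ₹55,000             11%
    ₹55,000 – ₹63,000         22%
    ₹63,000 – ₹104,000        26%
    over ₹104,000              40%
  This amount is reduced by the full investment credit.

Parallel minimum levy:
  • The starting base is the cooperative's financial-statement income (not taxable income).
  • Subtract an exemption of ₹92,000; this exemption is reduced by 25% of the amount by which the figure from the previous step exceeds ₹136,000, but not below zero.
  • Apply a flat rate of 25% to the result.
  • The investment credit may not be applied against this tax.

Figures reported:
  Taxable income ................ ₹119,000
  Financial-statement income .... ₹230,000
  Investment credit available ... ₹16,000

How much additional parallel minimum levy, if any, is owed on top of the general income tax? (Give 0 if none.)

₹31,905

General income tax:
  ₹55,000 × 11% = ₹6,050
  ₹8,000 × 22% = ₹1,760
  ₹41,000 × 26% = ₹10,660
  ₹15,000 × 40% = ₹6,000
  → ₹24,470
  Less investment credit ₹16,000 → ₹8,470

Parallel minimum levy:
  Base (financial-statement income): ₹230,000
  Exemption: ₹92,000 − 25% × (₹230,000 − ₹136,000) = ₹92,000 − ₹23,500 = ₹68,500
  Base: ₹230,000 − ₹68,500 = ₹161,500
  ₹161,500 × 25% = ₹40,375

Excess of parallel minimum levy over general income tax: ₹40,375 − ₹8,470 = ₹31,905.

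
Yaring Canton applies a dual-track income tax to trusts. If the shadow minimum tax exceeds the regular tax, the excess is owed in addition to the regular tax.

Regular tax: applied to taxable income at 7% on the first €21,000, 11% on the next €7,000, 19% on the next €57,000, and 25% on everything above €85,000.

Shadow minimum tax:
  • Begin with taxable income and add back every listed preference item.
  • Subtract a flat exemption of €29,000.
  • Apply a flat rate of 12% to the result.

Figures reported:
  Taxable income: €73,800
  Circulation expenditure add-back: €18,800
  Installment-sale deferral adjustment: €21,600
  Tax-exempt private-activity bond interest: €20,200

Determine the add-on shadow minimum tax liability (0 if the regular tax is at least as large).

€1,706

Regular tax:
  €21,000 × 7% = €1,470
  €7,000 × 11% = €770
  €45,800 × 19% = €8,702
  → €10,942

Shadow minimum tax:
  Adjusted income: €73,800 + €18,800 + €21,600 + €20,200 = €134,400
  Less exemption €29,000 → base €105,400
  €105,400 × 12% = €12,648

Excess of shadow minimum tax over regular tax: €12,648 − €10,942 = €1,706.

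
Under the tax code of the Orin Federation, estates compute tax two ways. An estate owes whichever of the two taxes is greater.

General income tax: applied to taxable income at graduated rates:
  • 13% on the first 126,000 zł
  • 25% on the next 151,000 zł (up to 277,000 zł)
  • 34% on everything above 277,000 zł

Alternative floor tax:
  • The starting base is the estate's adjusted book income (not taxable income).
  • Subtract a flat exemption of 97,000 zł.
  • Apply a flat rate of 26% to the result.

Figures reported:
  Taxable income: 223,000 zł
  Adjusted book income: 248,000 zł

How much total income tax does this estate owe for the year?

General income tax:
  126,000 zł × 13% = 16,380 zł
  97,000 zł × 25% = 24,250 zł
  → 40,630 zł

Alternative floor tax:
  Base (adjusted book income): 248,000 zł
  Less exemption 97,000 zł → base 151,000 zł
  151,000 zł × 26% = 39,260 zł

40,630 zł > 39,260 zł, so the general income tax governs.

40,630 zł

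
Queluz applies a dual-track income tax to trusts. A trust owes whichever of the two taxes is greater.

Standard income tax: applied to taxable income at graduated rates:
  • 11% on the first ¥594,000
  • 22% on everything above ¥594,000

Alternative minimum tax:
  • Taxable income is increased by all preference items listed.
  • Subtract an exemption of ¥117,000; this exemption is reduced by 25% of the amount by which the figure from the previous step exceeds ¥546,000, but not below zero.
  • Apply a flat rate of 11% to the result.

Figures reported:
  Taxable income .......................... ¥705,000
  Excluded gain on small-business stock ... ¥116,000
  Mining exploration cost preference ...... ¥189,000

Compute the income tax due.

¥110,990

Alternative minimum tax:
  Adjusted income: ¥705,000 + ¥116,000 + ¥189,000 = ¥1,010,000
  Exemption: ¥117,000 − 25% × (¥1,010,000 − ¥546,000) = ¥117,000 − ¥116,000 = ¥1,000
  Base: ¥1,010,000 − ¥1,000 = ¥1,009,000
  ¥1,009,000 × 11% = ¥110,990

Standard income tax:
  ¥594,000 × 11% = ¥65,340
  ¥111,000 × 22% = ¥24,420
  → ¥89,760

¥110,990 > ¥89,760, so the alternative minimum tax is the binding amount.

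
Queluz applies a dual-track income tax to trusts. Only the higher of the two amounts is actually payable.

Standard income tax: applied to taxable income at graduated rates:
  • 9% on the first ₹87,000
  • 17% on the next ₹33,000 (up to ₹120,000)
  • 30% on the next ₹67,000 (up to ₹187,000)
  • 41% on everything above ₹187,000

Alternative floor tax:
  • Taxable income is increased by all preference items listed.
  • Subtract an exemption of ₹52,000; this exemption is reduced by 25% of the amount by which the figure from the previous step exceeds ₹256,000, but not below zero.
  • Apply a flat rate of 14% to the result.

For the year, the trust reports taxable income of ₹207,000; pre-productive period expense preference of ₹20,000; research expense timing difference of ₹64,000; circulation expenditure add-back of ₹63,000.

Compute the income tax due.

₹45,710

Standard income tax:
  ₹87,000 × 9% = ₹7,830
  ₹33,000 × 17% = ₹5,610
  ₹67,000 × 30% = ₹20,100
  ₹20,000 × 41% = ₹8,200
  → ₹41,740

Alternative floor tax:
  Adjusted income: ₹207,000 + ₹20,000 + ₹64,000 + ₹63,000 = ₹354,000
  Exemption: ₹52,000 − 25% × (₹354,000 − ₹256,000) = ₹52,000 − ₹24,500 = ₹27,500
  Base: ₹354,000 − ₹27,500 = ₹326,500
  ₹326,500 × 14% = ₹45,710

₹45,710 > ₹41,740, so the alternative floor tax is the binding amount.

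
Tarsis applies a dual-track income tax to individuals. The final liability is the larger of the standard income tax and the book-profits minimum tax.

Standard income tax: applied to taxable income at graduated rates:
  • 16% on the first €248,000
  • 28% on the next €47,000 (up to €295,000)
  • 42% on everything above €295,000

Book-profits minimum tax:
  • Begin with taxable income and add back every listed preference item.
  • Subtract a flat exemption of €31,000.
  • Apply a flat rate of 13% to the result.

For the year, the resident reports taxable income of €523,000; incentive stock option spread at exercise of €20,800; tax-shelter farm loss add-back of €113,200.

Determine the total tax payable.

Book-profits minimum tax:
  Adjusted income: €523,000 + €20,800 + €113,200 = €657,000
  Less exemption €31,000 → base €626,000
  €626,000 × 13% = €81,380

Standard income tax:
  €248,000 × 16% = €39,680
  €47,000 × 28% = €13,160
  €228,000 × 42% = €95,760
  → €148,600

€148,600 > €81,380, so the standard income tax governs.

€148,600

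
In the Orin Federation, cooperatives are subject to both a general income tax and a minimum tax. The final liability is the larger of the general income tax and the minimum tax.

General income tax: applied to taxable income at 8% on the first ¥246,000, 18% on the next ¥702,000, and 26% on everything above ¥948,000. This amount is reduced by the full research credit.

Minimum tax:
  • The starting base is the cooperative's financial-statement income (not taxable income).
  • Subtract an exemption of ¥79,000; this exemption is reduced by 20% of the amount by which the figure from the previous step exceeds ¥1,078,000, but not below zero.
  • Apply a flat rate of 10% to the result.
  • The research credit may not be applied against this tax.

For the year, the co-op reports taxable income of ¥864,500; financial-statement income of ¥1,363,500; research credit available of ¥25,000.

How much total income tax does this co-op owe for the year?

¥134,160

Minimum tax:
  Base (financial-statement income): ¥1,363,500
  Exemption: ¥79,000 − 20% × (¥1,363,500 − ¥1,078,000) = ¥79,000 − ¥57,100 = ¥21,900
  Base: ¥1,363,500 − ¥21,900 = ¥1,341,600
  ¥1,341,600 × 10% = ¥134,160

General income tax:
  ¥246,000 × 8% = ¥19,680
  ¥618,500 × 18% = ¥111,330
  → ¥131,010
  Less research credit ¥25,000 → ¥106,010

¥134,160 > ¥106,010, so the minimum tax is the binding amount.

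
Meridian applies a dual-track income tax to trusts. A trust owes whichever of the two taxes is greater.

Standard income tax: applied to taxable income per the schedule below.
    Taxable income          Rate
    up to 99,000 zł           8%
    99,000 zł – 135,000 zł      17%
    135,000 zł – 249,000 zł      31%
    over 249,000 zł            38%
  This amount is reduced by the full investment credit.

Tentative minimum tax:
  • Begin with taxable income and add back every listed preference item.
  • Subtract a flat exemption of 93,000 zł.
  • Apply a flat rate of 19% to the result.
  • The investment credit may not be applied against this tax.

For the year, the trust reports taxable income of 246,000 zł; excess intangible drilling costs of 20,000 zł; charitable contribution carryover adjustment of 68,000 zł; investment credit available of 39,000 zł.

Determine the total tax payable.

Tentative minimum tax:
  Adjusted income: 246,000 zł + 20,000 zł + 68,000 zł = 334,000 zł
  Less exemption 93,000 zł → base 241,000 zł
  241,000 zł × 19% = 45,790 zł

Standard income tax:
  99,000 zł × 8% = 7,920 zł
  36,000 zł × 17% = 6,120 zł
  111,000 zł × 31% = 34,410 zł
  → 48,450 zł
  Less investment credit 39,000 zł → 9,450 zł

45,790 zł > 9,450 zł, so the tentative minimum tax is the binding amount.

45,790 zł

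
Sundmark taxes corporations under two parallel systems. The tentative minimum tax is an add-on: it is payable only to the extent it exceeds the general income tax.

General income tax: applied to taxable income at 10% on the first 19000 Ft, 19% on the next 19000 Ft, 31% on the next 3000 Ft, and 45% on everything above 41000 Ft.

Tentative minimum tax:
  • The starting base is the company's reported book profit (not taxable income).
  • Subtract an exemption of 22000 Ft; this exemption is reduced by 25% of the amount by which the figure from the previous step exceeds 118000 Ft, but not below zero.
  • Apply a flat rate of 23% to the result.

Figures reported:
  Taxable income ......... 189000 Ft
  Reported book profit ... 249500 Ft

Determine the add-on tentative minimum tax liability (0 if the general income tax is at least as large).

0 Ft

Tentative minimum tax:
  Base (reported book profit): 249500 Ft
  Exemption: 25% × (249500 Ft − 118000 Ft) = 32875 Ft ≥ 22000 Ft, so the exemption is fully phased out
  Base: 249500 Ft − 0 Ft = 249500 Ft
  249500 Ft × 23% = 57385 Ft

General income tax:
  19000 Ft × 10% = 1900 Ft
  19000 Ft × 19% = 3610 Ft
  3000 Ft × 31% = 930 Ft
  148000 Ft × 45% = 66600 Ft
  → 73040 Ft

57385 Ft ≤ 73040 Ft, so no add-on is due.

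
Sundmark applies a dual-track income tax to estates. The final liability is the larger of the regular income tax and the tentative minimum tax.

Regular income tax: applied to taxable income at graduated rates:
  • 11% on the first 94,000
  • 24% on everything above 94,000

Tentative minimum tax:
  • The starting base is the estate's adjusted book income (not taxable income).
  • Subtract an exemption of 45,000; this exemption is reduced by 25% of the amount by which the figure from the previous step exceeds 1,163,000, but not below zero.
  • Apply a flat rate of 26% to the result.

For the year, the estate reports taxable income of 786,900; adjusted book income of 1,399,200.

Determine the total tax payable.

363,792

Regular income tax:
  94,000 × 11% = 10,340
  692,900 × 24% = 166,296
  → 176,636

Tentative minimum tax:
  Base (adjusted book income): 1,399,200
  Exemption: 25% × (1,399,200 − 1,163,000) = 59,050 ≥ 45,000, so the exemption is fully phased out
  Base: 1,399,200 − 0 = 1,399,200
  1,399,200 × 26% = 363,792

363,792 > 176,636, so the tentative minimum tax is the binding amount.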